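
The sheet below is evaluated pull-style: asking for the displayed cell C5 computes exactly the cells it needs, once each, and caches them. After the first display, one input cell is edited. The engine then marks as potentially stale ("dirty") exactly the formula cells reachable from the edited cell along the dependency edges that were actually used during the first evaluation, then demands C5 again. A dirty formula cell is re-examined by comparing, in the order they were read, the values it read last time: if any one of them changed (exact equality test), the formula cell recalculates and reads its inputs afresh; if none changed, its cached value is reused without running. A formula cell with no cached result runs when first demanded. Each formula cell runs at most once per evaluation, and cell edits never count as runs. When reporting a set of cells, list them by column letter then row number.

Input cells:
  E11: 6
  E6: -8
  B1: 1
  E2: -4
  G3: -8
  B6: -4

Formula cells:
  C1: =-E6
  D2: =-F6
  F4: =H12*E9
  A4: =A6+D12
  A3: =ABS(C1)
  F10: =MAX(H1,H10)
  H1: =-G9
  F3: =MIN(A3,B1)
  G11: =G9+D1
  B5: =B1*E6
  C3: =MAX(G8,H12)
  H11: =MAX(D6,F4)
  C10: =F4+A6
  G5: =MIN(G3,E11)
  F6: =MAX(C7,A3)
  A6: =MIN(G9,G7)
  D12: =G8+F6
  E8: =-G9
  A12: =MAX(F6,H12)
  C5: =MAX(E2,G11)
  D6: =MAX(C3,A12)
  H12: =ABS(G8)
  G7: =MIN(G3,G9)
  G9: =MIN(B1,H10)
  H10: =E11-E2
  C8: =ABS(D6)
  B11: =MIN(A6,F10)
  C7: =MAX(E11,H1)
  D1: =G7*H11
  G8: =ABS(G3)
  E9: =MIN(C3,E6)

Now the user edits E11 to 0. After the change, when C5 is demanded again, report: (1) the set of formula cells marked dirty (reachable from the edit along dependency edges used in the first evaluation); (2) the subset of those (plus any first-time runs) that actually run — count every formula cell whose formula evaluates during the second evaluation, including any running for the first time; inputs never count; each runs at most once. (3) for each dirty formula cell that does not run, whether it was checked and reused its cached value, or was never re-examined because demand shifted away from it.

First demand of the output computes:
  C1 = -(-8) = 8
  A3 = ABS(8) = 8
  G8 = ABS(-8) = 8
  H10 = 6 - -4 = 10
  G9 = MIN(1, 10) = 1
  G7 = MIN(-8, 1) = -8
  H1 = -(1) = -1
  C7 = MAX(6, -1) = 6
  F6 = MAX(6, 8) = 8
  H12 = ABS(8) = 8
  A12 = MAX(8, 8) = 8
  C3 = MAX(8, 8) = 8
  D6 = MAX(8, 8) = 8
  E9 = MIN(8, -8) = -8
  F4 = 8 * -8 = -64
  H11 = MAX(8, -64) = 8
  D1 = -8 * 8 = -64
  G11 = 1 + -64 = -63
  C5 = MAX(-4, -63) = -4

After the edit, cleaning proceeds:
  H10: a read changed (E11 6->0) — executes, giving 4.
  G9: a read changed (H10 10->4) — executes, giving 1 — identical to its old value.
  G7: dirty, but its reads are unchanged (G3 unchanged, G9 unchanged); cached -8 stands.
  H1: dirty, but its reads are unchanged (G9 unchanged); cached -1 stands.
  C7: a read changed (E11 6->0) — executes, giving 0.
  F6: a read changed (C7 6->0) — executes, giving 8 — identical to its old value.
  A12: dirty, but its reads are unchanged (F6 unchanged, H12 unchanged); cached 8 stands.
  D6: dirty, but its reads are unchanged (C3 unchanged, A12 unchanged); cached 8 stands.
  H11: dirty, but its reads are unchanged (D6 unchanged, F4 unchanged); cached 8 stands.
  D1: dirty, but its reads are unchanged (G7 unchanged, H11 unchanged); cached -64 stands.
  G11: dirty, but its reads are unchanged (G9 unchanged, D1 unchanged); cached -63 stands.
  C5: dirty, but its reads are unchanged (E2 unchanged, G11 unchanged); cached -4 stands.

Note where the cutoff bites: G7 is checked, finds nothing changed, and keeps its cache.

The edit dirties: A12, C5, C7, D1, D6, F6, G7, G9, G11, H1, H10, H11.
4 formula cells run: C7, F6, G9, H10.
Cache hits after checking: A12, C5, D1, D6, G7, G11, H1, H11.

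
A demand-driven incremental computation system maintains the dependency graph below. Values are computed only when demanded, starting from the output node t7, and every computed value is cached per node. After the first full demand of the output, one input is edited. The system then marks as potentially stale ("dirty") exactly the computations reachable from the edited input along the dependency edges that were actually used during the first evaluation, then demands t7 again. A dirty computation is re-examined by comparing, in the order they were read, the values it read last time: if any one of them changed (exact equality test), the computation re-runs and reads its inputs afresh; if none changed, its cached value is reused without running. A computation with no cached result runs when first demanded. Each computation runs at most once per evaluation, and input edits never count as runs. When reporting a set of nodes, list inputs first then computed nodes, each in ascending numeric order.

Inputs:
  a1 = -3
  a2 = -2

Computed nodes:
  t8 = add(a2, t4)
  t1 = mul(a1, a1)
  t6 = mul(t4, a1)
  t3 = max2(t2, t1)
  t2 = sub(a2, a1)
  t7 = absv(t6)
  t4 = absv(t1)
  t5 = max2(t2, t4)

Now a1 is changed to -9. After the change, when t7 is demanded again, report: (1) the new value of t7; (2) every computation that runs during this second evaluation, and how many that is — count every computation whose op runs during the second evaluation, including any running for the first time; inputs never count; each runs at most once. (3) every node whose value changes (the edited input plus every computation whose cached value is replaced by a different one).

First evaluation (everything demanded from the output):
  t1 = mul(-3, -3) = 9
  t4 = absv(9) = 9
  t6 = mul(9, -3) = -27
  t7 = absv(-27) = 27

Propagation after the edit:
  t1: runs — a1 -3->-9; a1 -3->-9; result 81.
  t4: runs — t1 9->81; result 81.
  t6: runs — t4 9->81; a1 -3->-9; result -729.
  t7: runs — t6 -27->-729; result 729.

New value of t7: 729.
Computations that run: t1, t4, t6, t7 — 4 in total.
Values that change: a1, t1, t4, t6, t7.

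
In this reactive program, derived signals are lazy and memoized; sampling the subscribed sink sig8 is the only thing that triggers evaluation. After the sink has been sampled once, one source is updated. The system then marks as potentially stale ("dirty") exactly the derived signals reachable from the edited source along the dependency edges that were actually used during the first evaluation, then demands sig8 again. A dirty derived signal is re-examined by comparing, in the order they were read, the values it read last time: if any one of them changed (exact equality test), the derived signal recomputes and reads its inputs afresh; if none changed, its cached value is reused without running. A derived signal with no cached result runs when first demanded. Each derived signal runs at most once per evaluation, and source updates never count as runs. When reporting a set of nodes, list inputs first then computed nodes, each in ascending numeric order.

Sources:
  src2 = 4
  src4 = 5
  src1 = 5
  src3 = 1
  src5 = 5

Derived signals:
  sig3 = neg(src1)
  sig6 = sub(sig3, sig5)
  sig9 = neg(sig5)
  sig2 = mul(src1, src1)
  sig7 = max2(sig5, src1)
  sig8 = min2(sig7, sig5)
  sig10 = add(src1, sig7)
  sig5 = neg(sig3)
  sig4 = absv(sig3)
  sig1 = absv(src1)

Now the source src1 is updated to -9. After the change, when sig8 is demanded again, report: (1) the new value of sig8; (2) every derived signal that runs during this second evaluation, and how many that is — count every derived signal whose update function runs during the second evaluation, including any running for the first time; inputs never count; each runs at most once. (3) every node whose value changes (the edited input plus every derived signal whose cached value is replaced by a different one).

Demanding sig8 again yields -9.
4 derived signals run: sig3, sig5, sig7, sig8.
The nodes whose values change: src1, sig3, sig5, sig7, sig8.

First demand of the output computes:
  sig3 = neg(5) = -5
  sig5 = neg(-5) = 5
  sig7 = max2(5, 5) = 5
  sig8 = min2(5, 5) = 5

After the edit, cleaning proceeds:
  sig3: a read changed (src1 5->-9) — executes, giving 9.
  sig5: a read changed (sig3 -5->9) — executes, giving -9.
  sig7: a read changed (sig5 5->-9; src1 5->-9) — executes, giving -9.
  sig8: a read changed (sig7 5->-9; sig5 5->-9) — executes, giving -9.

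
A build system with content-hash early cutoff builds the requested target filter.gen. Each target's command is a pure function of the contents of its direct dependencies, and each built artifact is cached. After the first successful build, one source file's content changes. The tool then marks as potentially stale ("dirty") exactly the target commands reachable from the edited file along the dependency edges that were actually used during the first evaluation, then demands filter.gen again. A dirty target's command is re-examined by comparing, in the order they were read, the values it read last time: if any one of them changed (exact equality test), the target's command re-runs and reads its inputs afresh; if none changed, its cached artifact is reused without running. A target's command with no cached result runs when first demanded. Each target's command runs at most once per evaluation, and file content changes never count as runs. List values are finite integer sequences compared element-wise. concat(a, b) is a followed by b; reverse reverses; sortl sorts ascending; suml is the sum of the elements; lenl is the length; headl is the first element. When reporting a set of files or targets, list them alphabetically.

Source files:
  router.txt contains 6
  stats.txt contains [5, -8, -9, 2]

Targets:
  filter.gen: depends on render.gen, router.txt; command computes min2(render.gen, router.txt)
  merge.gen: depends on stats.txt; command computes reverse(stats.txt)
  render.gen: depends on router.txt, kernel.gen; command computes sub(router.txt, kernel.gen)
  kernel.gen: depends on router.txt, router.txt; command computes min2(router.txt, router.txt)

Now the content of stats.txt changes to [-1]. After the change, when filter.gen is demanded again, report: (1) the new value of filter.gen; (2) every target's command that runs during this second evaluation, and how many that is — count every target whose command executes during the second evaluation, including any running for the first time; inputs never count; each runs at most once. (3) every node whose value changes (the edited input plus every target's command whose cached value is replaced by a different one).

New value of filter.gen: 0.
Target commands that run: none — 0 in total.
Values that change: stats.txt.
Key observation: stats.txt is never demanded by the output, so the edit triggers no recomputation at all.

First evaluation (everything demanded from the output):
  kernel.gen = min2(6, 6) = 6
  render.gen = sub(6, 6) = 0
  filter.gen = min2(0, 6) = 0

Propagation after the edit:
  stats.txt feeds no computation that the output demands — nothing is marked dirty and nothing runs.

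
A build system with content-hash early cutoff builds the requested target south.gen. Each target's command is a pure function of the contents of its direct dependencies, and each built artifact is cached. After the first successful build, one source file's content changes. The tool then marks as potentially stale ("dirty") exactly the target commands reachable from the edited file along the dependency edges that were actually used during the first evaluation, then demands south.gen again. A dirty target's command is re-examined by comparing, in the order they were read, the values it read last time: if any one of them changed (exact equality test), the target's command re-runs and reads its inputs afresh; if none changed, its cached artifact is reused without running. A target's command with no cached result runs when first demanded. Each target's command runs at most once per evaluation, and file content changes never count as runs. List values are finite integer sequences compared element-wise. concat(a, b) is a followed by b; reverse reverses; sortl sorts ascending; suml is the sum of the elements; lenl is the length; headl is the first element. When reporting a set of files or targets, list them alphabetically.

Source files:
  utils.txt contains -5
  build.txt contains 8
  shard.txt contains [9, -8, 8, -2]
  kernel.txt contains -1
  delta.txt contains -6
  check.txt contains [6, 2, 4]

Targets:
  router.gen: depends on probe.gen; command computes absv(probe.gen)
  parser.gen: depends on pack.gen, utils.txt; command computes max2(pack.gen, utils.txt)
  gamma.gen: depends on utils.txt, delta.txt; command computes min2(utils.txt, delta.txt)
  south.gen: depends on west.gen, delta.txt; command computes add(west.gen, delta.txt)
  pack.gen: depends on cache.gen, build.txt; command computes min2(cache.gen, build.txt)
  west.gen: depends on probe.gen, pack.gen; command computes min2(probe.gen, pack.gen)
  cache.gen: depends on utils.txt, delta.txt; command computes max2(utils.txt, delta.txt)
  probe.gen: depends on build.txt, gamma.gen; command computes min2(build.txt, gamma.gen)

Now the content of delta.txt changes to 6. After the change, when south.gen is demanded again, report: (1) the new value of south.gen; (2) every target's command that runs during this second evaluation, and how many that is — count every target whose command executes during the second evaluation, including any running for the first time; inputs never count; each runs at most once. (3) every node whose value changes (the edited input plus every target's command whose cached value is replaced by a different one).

First evaluation (everything demanded from the output):
  cache.gen = max2(-5, -6) = -5
  gamma.gen = min2(-5, -6) = -6
  pack.gen = min2(-5, 8) = -5
  probe.gen = min2(8, -6) = -6
  west.gen = min2(-6, -5) = -6
  south.gen = add(-6, -6) = -12

Propagation after the edit:
  cache.gen: runs — delta.txt -6->6; result 6.
  gamma.gen: runs — delta.txt -6->6; result -5.
  pack.gen: runs — cache.gen -5->6; result 6.
  probe.gen: runs — gamma.gen -6->-5; result -5.
  west.gen: runs — probe.gen -6->-5; pack.gen -5->6; result -5.
  south.gen: runs — west.gen -6->-5; delta.txt -6->6; result 1.

New value of south.gen: 1.
Target commands that run: cache.gen, gamma.gen, pack.gen, probe.gen, south.gen, west.gen — 6 in total.
Values that change: cache.gen, delta.txt, gamma.gen, pack.gen, probe.gen, south.gen, west.gen.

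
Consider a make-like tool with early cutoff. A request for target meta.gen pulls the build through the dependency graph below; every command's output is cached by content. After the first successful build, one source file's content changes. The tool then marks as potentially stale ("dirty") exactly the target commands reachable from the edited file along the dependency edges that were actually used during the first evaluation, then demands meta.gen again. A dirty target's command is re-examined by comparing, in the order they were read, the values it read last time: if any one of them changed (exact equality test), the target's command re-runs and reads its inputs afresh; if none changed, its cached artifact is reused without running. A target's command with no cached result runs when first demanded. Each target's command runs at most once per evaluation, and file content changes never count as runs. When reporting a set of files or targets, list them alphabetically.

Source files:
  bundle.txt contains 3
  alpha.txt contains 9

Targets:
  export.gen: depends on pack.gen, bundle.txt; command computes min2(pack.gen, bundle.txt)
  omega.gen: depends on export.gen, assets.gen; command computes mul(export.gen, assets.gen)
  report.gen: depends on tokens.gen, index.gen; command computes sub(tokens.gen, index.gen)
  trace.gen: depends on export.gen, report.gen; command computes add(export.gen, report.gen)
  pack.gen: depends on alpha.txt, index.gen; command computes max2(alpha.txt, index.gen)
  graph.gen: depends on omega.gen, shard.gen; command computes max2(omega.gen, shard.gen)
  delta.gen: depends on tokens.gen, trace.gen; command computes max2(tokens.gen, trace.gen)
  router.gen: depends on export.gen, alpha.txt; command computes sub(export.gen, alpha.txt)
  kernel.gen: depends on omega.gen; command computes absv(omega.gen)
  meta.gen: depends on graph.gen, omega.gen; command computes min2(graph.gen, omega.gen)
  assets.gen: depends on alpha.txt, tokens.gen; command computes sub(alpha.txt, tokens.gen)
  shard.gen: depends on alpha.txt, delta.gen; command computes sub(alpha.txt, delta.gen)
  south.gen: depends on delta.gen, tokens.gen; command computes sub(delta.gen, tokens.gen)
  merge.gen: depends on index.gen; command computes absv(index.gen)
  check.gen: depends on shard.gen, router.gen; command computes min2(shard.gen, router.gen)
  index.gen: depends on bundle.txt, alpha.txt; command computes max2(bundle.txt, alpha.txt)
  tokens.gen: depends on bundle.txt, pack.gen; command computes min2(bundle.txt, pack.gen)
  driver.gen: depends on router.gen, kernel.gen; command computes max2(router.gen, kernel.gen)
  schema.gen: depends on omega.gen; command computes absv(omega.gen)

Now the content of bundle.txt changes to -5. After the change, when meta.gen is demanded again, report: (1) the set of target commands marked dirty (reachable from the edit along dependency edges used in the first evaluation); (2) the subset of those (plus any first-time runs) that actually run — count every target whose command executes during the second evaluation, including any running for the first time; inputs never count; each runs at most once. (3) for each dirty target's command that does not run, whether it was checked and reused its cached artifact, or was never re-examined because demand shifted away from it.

First demand of the output computes:
  index.gen = max2(3, 9) = 9
  pack.gen = max2(9, 9) = 9
  export.gen = min2(9, 3) = 3
  tokens.gen = min2(3, 9) = 3
  assets.gen = sub(9, 3) = 6
  omega.gen = mul(3, 6) = 18
  report.gen = sub(3, 9) = -6
  trace.gen = add(3, -6) = -3
  delta.gen = max2(3, -3) = 3
  shard.gen = sub(9, 3) = 6
  graph.gen = max2(18, 6) = 18
  meta.gen = min2(18, 18) = 18

After the edit, cleaning proceeds:
  index.gen: a read changed (bundle.txt 3->-5) — executes, giving 9 — identical to its old value.
  pack.gen: dirty, but its reads are unchanged (alpha.txt unchanged, index.gen unchanged); cached 9 stands.
  export.gen: a read changed (bundle.txt 3->-5) — executes, giving -5.
  tokens.gen: a read changed (bundle.txt 3->-5) — executes, giving -5.
  assets.gen: a read changed (tokens.gen 3->-5) — executes, giving 14.
  omega.gen: a read changed (export.gen 3->-5; assets.gen 6->14) — executes, giving -70.
  report.gen: a read changed (tokens.gen 3->-5) — executes, giving -14.
  trace.gen: a read changed (export.gen 3->-5; report.gen -6->-14) — executes, giving -19.
  delta.gen: a read changed (tokens.gen 3->-5; trace.gen -3->-19) — executes, giving -5.
  shard.gen: a read changed (delta.gen 3->-5) — executes, giving 14.
  graph.gen: a read changed (omega.gen 18->-70; shard.gen 6->14) — executes, giving 14.
  meta.gen: a read changed (graph.gen 18->14; omega.gen 18->-70) — executes, giving -70.

Note where the cutoff bites: pack.gen is checked, finds nothing changed, and keeps its cache.

The edit dirties: assets.gen, delta.gen, export.gen, graph.gen, index.gen, meta.gen, omega.gen, pack.gen, report.gen, shard.gen, tokens.gen, trace.gen.
11 target commands run: assets.gen, delta.gen, export.gen, graph.gen, index.gen, meta.gen, omega.gen, report.gen, shard.gen, tokens.gen, trace.gen.
Cache hits after checking: pack.gen.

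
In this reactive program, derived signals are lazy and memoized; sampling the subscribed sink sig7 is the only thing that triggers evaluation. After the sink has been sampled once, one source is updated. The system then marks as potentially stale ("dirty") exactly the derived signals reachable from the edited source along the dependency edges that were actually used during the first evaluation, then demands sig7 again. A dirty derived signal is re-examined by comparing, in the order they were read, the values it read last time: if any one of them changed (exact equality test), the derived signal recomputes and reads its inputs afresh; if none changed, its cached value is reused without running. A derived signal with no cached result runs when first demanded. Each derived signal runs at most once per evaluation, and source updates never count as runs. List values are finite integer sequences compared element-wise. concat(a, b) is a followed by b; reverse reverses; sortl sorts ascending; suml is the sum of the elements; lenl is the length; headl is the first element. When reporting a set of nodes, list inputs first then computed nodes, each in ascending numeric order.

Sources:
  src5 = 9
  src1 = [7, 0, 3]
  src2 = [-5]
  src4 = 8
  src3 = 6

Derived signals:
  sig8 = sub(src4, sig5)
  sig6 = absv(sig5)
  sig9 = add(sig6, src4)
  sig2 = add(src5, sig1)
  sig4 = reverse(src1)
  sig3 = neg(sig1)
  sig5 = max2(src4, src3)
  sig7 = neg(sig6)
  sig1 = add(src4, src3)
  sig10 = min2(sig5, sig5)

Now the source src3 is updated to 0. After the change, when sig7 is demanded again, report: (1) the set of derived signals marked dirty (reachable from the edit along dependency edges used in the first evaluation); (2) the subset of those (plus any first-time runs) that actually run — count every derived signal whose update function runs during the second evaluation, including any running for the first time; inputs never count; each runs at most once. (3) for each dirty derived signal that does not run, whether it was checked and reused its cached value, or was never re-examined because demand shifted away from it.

First demand of the output computes:
  sig5 = max2(8, 6) = 8
  sig6 = absv(8) = 8
  sig7 = neg(8) = -8

After the edit, cleaning proceeds:
  sig5: a read changed (src3 6->0) — executes, giving 8 — identical to its old value.
  sig6: dirty, but its reads are unchanged (sig5 unchanged); cached 8 stands.
  sig7: dirty, but its reads are unchanged (sig6 unchanged); cached -8 stands.

Note the absorption at sig5: it re-runs yet its value is the same, leaving the output's value untouched.

The edit dirties: sig5, sig6, sig7.
1 derived signals run: sig5.
Cache hits after checking: sig6, sig7.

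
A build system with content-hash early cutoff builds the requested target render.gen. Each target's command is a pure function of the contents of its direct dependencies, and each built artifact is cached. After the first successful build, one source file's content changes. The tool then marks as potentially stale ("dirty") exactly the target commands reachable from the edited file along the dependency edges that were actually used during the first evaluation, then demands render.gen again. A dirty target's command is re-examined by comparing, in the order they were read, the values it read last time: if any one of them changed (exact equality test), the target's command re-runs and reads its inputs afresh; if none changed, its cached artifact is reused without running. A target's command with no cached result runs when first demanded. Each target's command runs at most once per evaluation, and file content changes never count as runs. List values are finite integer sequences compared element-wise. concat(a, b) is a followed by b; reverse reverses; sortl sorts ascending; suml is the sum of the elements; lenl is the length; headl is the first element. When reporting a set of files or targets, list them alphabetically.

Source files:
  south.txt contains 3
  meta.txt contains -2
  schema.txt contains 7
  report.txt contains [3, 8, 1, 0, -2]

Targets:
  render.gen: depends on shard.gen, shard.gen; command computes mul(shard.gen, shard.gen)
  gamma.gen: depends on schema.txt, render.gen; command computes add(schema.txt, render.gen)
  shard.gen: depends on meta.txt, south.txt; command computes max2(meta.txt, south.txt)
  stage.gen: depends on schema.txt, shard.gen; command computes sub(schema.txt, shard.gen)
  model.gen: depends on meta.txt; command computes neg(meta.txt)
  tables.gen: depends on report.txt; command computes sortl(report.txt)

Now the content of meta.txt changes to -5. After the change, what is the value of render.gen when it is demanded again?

New value of render.gen: 9.
Key observation: the change is absorbed at shard.gen — it re-runs but produces the same value, and the output's value is unchanged.

First evaluation (everything demanded from the output):
  shard.gen = max2(-2, 3) = 3
  render.gen = mul(3, 3) = 9

Propagation after the edit:
  shard.gen: runs — meta.txt -2->-5; result 3 (same value as before).
  render.gen: checked — values it read are unchanged (shard.gen unchanged, shard.gen unchanged); reused cached 9 without running.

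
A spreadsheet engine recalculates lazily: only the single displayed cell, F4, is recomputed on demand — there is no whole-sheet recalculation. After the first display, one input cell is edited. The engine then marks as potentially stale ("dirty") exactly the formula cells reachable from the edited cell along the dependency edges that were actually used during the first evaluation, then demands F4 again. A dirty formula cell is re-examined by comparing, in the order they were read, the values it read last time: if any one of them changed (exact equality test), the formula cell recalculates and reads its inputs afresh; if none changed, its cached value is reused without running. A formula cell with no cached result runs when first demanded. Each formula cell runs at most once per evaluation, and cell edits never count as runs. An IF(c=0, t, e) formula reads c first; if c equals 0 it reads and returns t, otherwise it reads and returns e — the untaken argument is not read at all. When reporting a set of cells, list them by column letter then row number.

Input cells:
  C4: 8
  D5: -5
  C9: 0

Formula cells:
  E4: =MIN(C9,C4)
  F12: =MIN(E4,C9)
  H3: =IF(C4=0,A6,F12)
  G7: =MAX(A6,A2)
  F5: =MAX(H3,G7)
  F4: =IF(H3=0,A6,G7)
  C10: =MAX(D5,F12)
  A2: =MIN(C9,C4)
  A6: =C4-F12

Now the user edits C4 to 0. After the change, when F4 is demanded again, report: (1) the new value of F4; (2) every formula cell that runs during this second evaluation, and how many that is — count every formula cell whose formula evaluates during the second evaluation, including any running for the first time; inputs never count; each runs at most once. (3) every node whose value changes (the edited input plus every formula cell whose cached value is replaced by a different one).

First evaluation (everything demanded from the output):
  E4 = MIN(0, 8) = 0
  F12 = MIN(0, 0) = 0
  A6 = 8 - 0 = 8
  H3 = IF(C4=0: C4=8 -> else branch F12) = 0
  F4 = IF(H3=0: H3=0 -> then branch A6) = 8

Propagation after the edit:
  E4: runs — C4 8->0; result 0 (same value as before).
  F12: checked — values it read are unchanged (E4 unchanged, C9 unchanged); reused cached 0 without running.
  A6: runs — C4 8->0; result 0.
  H3: runs — C4 8->0; result 0 (same value as before).
  F4: runs — A6 8->0; result 0.

Key observation: the cutoff stops propagation at F12 — its inputs' values are unchanged, so it reuses its cache.

New value of F4: 0.
Formula cells that run: A6, E4, F4, H3 — 4 in total.
Values that change: A6, C4, F4.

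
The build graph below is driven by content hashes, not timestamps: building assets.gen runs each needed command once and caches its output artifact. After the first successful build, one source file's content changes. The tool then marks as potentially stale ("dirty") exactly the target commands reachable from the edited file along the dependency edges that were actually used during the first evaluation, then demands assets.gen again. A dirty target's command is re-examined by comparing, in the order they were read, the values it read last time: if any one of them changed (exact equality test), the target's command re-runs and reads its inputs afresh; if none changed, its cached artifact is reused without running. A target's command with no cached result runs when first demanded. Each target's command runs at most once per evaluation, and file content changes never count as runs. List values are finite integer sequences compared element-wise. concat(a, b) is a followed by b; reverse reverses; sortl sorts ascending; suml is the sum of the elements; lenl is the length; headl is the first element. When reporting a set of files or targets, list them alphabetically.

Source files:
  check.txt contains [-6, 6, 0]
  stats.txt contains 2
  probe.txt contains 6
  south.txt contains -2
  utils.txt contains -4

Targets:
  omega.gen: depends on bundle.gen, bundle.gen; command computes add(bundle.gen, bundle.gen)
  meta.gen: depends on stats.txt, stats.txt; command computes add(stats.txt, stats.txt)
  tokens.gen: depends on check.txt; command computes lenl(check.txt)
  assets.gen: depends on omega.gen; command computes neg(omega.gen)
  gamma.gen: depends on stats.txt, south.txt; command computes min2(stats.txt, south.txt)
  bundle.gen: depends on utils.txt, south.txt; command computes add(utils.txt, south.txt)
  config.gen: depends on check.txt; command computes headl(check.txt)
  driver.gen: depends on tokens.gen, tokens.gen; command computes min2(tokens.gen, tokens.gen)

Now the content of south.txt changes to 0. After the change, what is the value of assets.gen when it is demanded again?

Initial pass — values computed on the first demand:
  bundle.gen = add(-4, -2) = -6
  omega.gen = add(-6, -6) = -12
  assets.gen = neg(-12) = 12

Second demand — change propagation:
  bundle.gen: re-runs because south.txt -2->0; new result -4.
  omega.gen: re-runs because bundle.gen -6->-4; bundle.gen -6->-4; new result -8.
  assets.gen: re-runs because omega.gen -12->-8; new result 8.

assets.gen now evaluates to 8.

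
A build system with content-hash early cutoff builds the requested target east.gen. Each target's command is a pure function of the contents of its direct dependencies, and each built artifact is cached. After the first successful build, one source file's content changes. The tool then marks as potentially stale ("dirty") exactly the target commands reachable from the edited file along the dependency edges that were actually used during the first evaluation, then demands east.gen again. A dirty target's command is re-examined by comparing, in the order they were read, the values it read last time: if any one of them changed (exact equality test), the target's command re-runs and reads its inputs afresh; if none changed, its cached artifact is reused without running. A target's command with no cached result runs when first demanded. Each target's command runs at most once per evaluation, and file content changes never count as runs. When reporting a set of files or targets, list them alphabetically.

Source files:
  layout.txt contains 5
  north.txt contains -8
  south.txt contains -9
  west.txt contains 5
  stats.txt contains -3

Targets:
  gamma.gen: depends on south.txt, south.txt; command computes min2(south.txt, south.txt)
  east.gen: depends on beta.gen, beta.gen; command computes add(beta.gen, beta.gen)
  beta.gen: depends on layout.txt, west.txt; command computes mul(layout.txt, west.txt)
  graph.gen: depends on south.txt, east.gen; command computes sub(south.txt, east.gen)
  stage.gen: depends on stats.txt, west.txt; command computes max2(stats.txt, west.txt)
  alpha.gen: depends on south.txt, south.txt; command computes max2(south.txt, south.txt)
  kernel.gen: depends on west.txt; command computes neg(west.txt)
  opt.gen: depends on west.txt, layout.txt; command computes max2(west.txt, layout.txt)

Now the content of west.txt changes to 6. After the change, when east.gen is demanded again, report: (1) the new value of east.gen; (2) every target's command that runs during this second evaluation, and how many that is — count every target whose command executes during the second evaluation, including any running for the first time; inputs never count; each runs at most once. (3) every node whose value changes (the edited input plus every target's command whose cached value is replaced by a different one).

New value of east.gen: 60.
Target commands that run: beta.gen, east.gen — 2 in total.
Values that change: beta.gen, east.gen, west.txt.

First evaluation (everything demanded from the output):
  beta.gen = mul(5, 5) = 25
  east.gen = add(25, 25) = 50

Propagation after the edit:
  beta.gen: runs — west.txt 5->6; result 30.
  east.gen: runs — beta.gen 25->30; beta.gen 25->30; result 60.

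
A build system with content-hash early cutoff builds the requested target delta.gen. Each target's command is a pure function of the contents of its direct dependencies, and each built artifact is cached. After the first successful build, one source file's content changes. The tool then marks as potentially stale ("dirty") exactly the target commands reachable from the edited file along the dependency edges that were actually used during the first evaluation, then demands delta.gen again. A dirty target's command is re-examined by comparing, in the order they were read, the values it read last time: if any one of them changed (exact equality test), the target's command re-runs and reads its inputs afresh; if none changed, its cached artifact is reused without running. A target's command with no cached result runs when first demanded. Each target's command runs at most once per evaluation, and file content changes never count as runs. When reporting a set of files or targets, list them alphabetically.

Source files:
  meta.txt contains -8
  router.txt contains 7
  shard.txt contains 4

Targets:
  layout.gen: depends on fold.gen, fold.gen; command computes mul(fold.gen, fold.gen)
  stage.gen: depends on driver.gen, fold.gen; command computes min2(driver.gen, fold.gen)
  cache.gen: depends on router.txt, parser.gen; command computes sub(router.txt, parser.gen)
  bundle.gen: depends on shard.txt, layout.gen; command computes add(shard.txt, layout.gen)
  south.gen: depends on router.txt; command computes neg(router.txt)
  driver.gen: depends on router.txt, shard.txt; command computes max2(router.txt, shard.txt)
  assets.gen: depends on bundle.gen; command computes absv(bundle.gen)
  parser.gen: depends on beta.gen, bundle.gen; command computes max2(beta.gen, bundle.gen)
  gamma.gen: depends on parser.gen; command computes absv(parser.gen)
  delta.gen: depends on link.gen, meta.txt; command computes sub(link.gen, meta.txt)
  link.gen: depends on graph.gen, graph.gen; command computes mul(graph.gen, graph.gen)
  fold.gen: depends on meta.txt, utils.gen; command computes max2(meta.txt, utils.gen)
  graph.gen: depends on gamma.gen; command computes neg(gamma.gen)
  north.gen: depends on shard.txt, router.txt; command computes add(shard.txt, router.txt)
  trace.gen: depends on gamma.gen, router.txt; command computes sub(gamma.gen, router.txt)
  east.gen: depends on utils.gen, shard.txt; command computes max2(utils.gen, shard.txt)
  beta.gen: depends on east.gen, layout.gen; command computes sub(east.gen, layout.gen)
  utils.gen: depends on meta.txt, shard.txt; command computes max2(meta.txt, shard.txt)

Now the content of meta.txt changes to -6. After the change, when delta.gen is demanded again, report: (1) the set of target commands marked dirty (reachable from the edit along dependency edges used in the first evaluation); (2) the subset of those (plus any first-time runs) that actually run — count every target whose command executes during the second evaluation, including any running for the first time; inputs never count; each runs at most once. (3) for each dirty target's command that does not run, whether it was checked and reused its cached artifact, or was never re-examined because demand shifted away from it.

First evaluation (everything demanded from the output):
  utils.gen = max2(-8, 4) = 4
  east.gen = max2(4, 4) = 4
  fold.gen = max2(-8, 4) = 4
  layout.gen = mul(4, 4) = 16
  beta.gen = sub(4, 16) = -12
  bundle.gen = add(4, 16) = 20
  parser.gen = max2(-12, 20) = 20
  gamma.gen = absv(20) = 20
  graph.gen = neg(20) = -20
  link.gen = mul(-20, -20) = 400
  delta.gen = sub(400, -8) = 408

Propagation after the edit:
  utils.gen: runs — meta.txt -8->-6; result 4 (same value as before).
  east.gen: checked — values it read are unchanged (utils.gen unchanged, shard.txt unchanged); reused cached 4 without running.
  fold.gen: runs — meta.txt -8->-6; result 4 (same value as before).
  layout.gen: checked — values it read are unchanged (fold.gen unchanged, fold.gen unchanged); reused cached 16 without running.
  beta.gen: checked — values it read are unchanged (east.gen unchanged, layout.gen unchanged); reused cached -12 without running.
  bundle.gen: checked — values it read are unchanged (shard.txt unchanged, layout.gen unchanged); reused cached 20 without running.
  parser.gen: checked — values it read are unchanged (beta.gen unchanged, bundle.gen unchanged); reused cached 20 without running.
  gamma.gen: checked — values it read are unchanged (parser.gen unchanged); reused cached 20 without running.
  graph.gen: checked — values it read are unchanged (gamma.gen unchanged); reused cached -20 without running.
  link.gen: checked — values it read are unchanged (graph.gen unchanged, graph.gen unchanged); reused cached 400 without running.
  delta.gen: runs — meta.txt -8->-6; result 406.

Key observation: the cutoff stops propagation at layout.gen — its inputs' values are unchanged, so it reuses its cache.

Marked dirty: beta.gen, bundle.gen, delta.gen, east.gen, fold.gen, gamma.gen, graph.gen, layout.gen, link.gen, parser.gen, utils.gen.
Target commands that run: delta.gen, fold.gen, utils.gen — 3 in total.
Checked but reused from cache: beta.gen, bundle.gen, east.gen, gamma.gen, graph.gen, layout.gen, link.gen, parser.gen.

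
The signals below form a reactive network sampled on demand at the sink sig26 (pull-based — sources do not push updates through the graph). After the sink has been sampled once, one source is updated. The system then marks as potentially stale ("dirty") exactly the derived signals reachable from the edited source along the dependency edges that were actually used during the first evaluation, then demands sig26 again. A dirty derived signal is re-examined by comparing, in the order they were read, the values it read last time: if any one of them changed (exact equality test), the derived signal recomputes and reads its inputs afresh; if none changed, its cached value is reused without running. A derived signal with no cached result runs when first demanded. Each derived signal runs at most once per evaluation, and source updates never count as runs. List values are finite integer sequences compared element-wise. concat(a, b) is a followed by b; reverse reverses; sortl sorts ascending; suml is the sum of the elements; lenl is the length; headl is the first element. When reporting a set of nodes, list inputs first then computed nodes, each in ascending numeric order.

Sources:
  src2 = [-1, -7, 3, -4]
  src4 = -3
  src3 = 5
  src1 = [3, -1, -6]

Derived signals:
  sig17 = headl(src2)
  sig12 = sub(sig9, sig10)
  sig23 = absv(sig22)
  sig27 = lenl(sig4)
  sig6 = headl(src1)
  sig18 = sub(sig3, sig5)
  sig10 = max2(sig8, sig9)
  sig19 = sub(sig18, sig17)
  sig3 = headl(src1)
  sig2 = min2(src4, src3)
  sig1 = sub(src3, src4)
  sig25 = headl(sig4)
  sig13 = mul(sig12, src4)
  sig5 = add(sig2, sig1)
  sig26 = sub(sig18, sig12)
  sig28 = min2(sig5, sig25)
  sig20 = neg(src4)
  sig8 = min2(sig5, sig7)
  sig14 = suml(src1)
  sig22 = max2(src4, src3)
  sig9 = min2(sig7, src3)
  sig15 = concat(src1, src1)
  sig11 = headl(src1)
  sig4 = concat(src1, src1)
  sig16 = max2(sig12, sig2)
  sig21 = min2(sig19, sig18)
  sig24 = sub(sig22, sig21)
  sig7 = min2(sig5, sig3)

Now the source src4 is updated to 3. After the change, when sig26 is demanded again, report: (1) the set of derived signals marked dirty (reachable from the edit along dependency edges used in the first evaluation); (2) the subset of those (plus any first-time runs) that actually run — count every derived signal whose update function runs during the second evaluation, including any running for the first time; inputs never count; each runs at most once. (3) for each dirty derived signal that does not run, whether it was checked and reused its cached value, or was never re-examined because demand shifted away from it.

Initial pass — values computed on the first demand:
  sig1 = sub(5, -3) = 8
  sig2 = min2(-3, 5) = -3
  sig3 = headl([3, -1, -6]) = 3
  sig5 = add(-3, 8) = 5
  sig7 = min2(5, 3) = 3
  sig8 = min2(5, 3) = 3
  sig9 = min2(3, 5) = 3
  sig10 = max2(3, 3) = 3
  sig12 = sub(3, 3) = 0
  sig18 = sub(3, 5) = -2
  sig26 = sub(-2, 0) = -2

Second demand — change propagation:
  sig1: re-runs because src4 -3->3; new result 2.
  sig2: re-runs because src4 -3->3; new result 3.
  sig5: re-runs because sig2 -3->3; sig1 8->2; new result 5 (unchanged).
  sig7: re-examined; everything it read last time is the same (sig5 unchanged, sig3 unchanged) — cache 3 kept, no run.
  sig8: re-examined; everything it read last time is the same (sig5 unchanged, sig7 unchanged) — cache 3 kept, no run.
  sig9: re-examined; everything it read last time is the same (sig7 unchanged, src3 unchanged) — cache 3 kept, no run.
  sig10: re-examined; everything it read last time is the same (sig8 unchanged, sig9 unchanged) — cache 3 kept, no run.
  sig12: re-examined; everything it read last time is the same (sig9 unchanged, sig10 unchanged) — cache 0 kept, no run.
  sig18: re-examined; everything it read last time is the same (sig3 unchanged, sig5 unchanged) — cache -2 kept, no run.
  sig26: re-examined; everything it read last time is the same (sig18 unchanged, sig12 unchanged) — cache -2 kept, no run.

The important point: sig5 recomputes to an identical value, and the output ends up unchanged.

Dirty set: sig1, sig2, sig5, sig7, sig8, sig9, sig10, sig12, sig18, sig26.
Run set: sig1, sig2, sig5 (3 run).
Re-examined without running (cache reused): sig7, sig8, sig9, sig10, sig12, sig18, sig26.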